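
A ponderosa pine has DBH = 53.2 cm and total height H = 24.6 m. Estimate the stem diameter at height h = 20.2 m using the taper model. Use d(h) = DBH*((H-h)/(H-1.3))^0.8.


Taper: d(h) = DBH * ((H - h) / (H - 1.3))^0.8
Numerator = H - h = 24.6 - 20.2 = 4.4 m
Denominator = H - 1.3 = 24.6 - 1.3 = 23.3 m
Ratio = 4.4 / 23.3 = 0.18884
d = 53.2 * 0.18884^0.8 = 14.0 cm

14.0


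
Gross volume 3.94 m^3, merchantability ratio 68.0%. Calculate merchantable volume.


Formula: MV = V_total * (merchantable_pct / 100)
Merchantable fraction = 68.0% / 100 = 0.68
MV = 3.94 m^3 * 0.68 = 2.679 m^3

2.679


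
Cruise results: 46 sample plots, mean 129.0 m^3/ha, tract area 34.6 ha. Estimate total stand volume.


Formula: Total Volume = Mean Volume per ha * Total Area
Total Volume = 129.0 m^3/ha * 34.6 ha
Total Volume = 4463 m^3

4463


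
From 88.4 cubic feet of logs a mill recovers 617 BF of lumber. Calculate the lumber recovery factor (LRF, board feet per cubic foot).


Formula: LRF = Lumber Output (BF) / Log Input (ft^3)
LRF = 617 BF / 88.4 ft^3
LRF = 6.98 BF/ft^3

6.98


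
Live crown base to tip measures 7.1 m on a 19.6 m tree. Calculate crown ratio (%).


Formula: Crown Ratio = (Crown Length / Total Height) * 100
CR = (7.1 m / 19.6 m) * 100
CR = 0.3622 * 100 = 36.2%

36.2


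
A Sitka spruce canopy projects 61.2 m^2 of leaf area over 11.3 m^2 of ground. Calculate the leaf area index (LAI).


Formula: LAI = total leaf area / ground area  (dimensionless)
LAI = 61.2 m^2 / 11.3 m^2
LAI = 5.42

5.42


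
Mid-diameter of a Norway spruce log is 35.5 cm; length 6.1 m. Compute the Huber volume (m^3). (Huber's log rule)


Huber: V = Am * L,  Am = pi*(Dm/200)^2
Am = pi*(35.5/200)^2 = 0.09898 m^2
V = 0.09898*6.1 = 0.6038 m^3

0.6038


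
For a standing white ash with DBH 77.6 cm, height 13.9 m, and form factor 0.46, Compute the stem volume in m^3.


Formula: V = pi * (DBH/200)^2 * H * ff
Radius = DBH/200 = 77.6/200 = 0.388 m
Radius^2 = 0.388^2 = 0.150544 m^2
V = pi * 0.150544 * 13.9 * 0.46
V = 3.024 m^3

3.024


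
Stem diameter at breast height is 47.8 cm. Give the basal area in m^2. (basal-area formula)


Formula: BA = pi * (DBH/2)^2 / 10000  (cm^2 to m^2)
Radius = DBH/2 = 47.8/2 = 23.9 cm
BA = pi * 23.9^2 / 10000
   = 1794.5091 cm^2 / 10000
   = 0.1795 m^2

0.1795


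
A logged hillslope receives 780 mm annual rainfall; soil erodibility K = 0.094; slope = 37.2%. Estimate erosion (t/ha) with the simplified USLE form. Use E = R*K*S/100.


Formula: E = R * K * S / 100  (simplified USLE)
R * K = 780 * 0.094 = 73.32
E = 73.32 * 37.2 / 100 = 27.28 t/ha

27.28


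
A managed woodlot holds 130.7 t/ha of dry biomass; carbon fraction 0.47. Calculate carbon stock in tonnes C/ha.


Formula: Carbon Stock = Biomass * Carbon Fraction
C = 130.7 t/ha * 0.47
C = 61.4 t C/ha

61.4


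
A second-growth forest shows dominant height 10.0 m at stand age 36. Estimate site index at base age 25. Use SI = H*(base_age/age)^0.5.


Formula: SI = H_dom * (base_age / age)^0.5
Age ratio = 25 / 36 = 0.69444
sqrt(age_ratio) = 0.83333
SI = 10.0 * 0.83333 = 8.3 m

8.3


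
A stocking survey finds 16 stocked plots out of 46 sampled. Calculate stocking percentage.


Formula: Stocking % = stocked plots / total plots * 100
Stocking = 16 / 46 * 100
Stocking = 0.3478 * 100 = 34.8%

34.8


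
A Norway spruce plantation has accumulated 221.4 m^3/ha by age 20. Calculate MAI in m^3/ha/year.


Formula: MAI = Total Volume / Stand Age
MAI = 221.4 m^3/ha / 20 years
MAI = 11.07 m^3/ha/year

11.07


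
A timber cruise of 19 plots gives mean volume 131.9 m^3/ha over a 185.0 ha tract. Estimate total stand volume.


Formula: Total Volume = Mean Volume per ha * Total Area
Total Volume = 131.9 m^3/ha * 185.0 ha
Total Volume = 24402 m^3

24402


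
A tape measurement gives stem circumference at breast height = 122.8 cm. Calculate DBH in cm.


Formula: DBH = C / pi
DBH = 122.8 / pi
pi = 3.14159...
DBH = 39.1 cm

39.1


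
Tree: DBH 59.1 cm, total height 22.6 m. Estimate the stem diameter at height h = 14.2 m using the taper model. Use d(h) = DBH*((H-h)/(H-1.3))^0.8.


Taper: d(h) = DBH * ((H - h) / (H - 1.3))^0.8
Numerator = H - h = 22.6 - 14.2 = 8.4 m
Denominator = H - 1.3 = 22.6 - 1.3 = 21.3 m
Ratio = 8.4 / 21.3 = 0.39437
d = 59.1 * 0.39437^0.8 = 28.1 cm

28.1


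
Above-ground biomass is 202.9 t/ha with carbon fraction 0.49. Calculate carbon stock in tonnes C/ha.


Formula: Carbon Stock = Biomass * Carbon Fraction
C = 202.9 t/ha * 0.49
C = 99.4 t C/ha

99.4


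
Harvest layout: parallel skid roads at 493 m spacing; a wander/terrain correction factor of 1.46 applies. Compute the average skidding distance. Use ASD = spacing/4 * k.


Formula: ASD = (spacing / 4) * correction
Uncorrected distance = spacing / 4 = 493 / 4 = 123.25 m
ASD = 123.25 * 1.46 = 180 m

180


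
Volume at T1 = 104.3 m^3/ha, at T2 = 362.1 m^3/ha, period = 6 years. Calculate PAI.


Formula: PAI = (V_T2 - V_T1) / (T2 - T1)
Volume increment = 362.1 - 104.3 = 257.8 m^3/ha
PAI = 257.8 / 6 = 42.97 m^3/ha/year

42.97


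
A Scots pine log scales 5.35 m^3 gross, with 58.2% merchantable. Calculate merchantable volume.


Formula: MV = V_total * (merchantable_pct / 100)
Merchantable fraction = 58.2% / 100 = 0.582
MV = 5.35 m^3 * 0.582 = 3.114 m^3

3.114


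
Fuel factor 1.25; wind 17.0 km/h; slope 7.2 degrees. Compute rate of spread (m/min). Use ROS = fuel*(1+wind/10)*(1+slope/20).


Formula: ROS = fuel * (1 + wind/10) * (1 + slope/20)
Wind factor = 1 + 17.0/10 = 2.7
Slope factor = 1 + 7.2/20 = 1.36
ROS = 1.25 * 2.7 * 1.36 = 4.59 m/min

4.59


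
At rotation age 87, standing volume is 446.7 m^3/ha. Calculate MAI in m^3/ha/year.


Formula: MAI = Total Volume / Stand Age
MAI = 446.7 m^3/ha / 87 years
MAI = 5.13 m^3/ha/year

5.13


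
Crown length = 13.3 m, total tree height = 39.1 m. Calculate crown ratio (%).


Formula: Crown Ratio = (Crown Length / Total Height) * 100
CR = (13.3 m / 39.1 m) * 100
CR = 0.3402 * 100 = 34.0%

34.0


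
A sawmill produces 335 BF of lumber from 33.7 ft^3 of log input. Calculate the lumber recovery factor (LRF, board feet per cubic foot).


Formula: LRF = Lumber Output (BF) / Log Input (ft^3)
LRF = 335 BF / 33.7 ft^3
LRF = 9.94 BF/ft^3

9.94


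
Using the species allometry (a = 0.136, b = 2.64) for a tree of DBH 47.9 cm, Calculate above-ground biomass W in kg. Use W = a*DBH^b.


Formula: W = a * DBH^b  (allometric power law)
DBH^b = 47.9^2.64 = 27295.167
W = 0.136 * 27295.167 = 3712.1 kg

3712.1


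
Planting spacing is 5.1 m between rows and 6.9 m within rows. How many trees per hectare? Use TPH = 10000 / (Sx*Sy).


Formula: TPH = 10000 m^2/ha / (spacing_x * spacing_y)
Area per tree = 5.1 m * 6.9 m = 35.19 m^2
TPH = 10000 / 35.19 = 284 trees/ha

284


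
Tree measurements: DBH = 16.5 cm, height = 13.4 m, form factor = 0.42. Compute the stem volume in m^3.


Formula: V = pi * (DBH/200)^2 * H * ff
Radius = DBH/200 = 16.5/200 = 0.0825 m
Radius^2 = 0.0825^2 = 0.00680625 m^2
V = pi * 0.00680625 * 13.4 * 0.42
V = 0.12 m^3

0.12


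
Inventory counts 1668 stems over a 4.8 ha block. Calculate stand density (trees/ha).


Formula: Stand Density = N_trees / Area_ha
Density = 1668 trees / 4.8 ha
Density = 348 trees/ha

348


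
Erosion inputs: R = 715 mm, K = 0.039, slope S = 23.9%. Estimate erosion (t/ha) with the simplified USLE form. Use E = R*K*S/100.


Formula: E = R * K * S / 100  (simplified USLE)
R * K = 715 * 0.039 = 27.885
E = 27.885 * 23.9 / 100 = 6.66 t/ha

6.66


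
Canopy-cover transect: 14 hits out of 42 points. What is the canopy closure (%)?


Formula: Canopy closure = covered points / total points * 100
Closure = 14 / 42 * 100
Closure = 0.3333 * 100 = 33.3%

33.3


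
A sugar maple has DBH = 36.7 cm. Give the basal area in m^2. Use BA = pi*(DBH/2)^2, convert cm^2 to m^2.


Formula: BA = pi * (DBH/2)^2 / 10000  (cm^2 to m^2)
Radius = DBH/2 = 36.7/2 = 18.35 cm
BA = pi * 18.35^2 / 10000
   = 1057.8449 cm^2 / 10000
   = 0.1058 m^2

0.1058


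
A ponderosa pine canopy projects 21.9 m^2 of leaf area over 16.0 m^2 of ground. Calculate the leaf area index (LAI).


Formula: LAI = total leaf area / ground area  (dimensionless)
LAI = 21.9 m^2 / 16.0 m^2
LAI = 1.37

1.37


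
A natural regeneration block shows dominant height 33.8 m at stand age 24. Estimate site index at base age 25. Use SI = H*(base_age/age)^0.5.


Formula: SI = H_dom * (base_age / age)^0.5
Age ratio = 25 / 24 = 1.04167
sqrt(age_ratio) = 1.02062
SI = 33.8 * 1.02062 = 34.5 m

34.5


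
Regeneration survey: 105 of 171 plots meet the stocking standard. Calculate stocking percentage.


Formula: Stocking % = stocked plots / total plots * 100
Stocking = 105 / 171 * 100
Stocking = 0.614 * 100 = 61.4%

61.4


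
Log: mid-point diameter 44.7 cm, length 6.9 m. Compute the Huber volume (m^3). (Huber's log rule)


Huber: V = Am * L,  Am = pi*(Dm/200)^2
Am = pi*(44.7/200)^2 = 0.15693 m^2
V = 0.15693*6.9 = 1.0828 m^3

1.0828


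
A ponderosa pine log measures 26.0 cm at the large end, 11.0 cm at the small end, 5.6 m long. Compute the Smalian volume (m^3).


Smalian: V = (A1 + A2)/2 * L,  A = pi*(D/200)^2
A1 = pi*(26.0/200)^2 = 0.053093 m^2
A2 = pi*(11.0/200)^2 = 0.009503 m^2
V = (0.053093+0.009503)/2*5.6 = 0.1753 m^3

0.1753


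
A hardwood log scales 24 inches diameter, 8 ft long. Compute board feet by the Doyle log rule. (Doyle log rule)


Doyle: BF = (D - 4)^2 * L / 16
Adjusted diameter = 24 - 4 = 20 in
(D-4)^2 = 20^2 = 400
BF = 400 * 8 / 16 = 200 BF

200


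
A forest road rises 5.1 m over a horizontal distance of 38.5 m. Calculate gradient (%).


Formula: Gradient = rise / run * 100
Gradient = 5.1 / 38.5 * 100 = 13.2%

13.2


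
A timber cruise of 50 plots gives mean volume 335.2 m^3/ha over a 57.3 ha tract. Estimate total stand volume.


Formula: Total Volume = Mean Volume per ha * Total Area
Total Volume = 335.2 m^3/ha * 57.3 ha
Total Volume = 19207 m^3

19207


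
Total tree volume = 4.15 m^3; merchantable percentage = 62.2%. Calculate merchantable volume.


Formula: MV = V_total * (merchantable_pct / 100)
Merchantable fraction = 62.2% / 100 = 0.622
MV = 4.15 m^3 * 0.622 = 2.581 m^3

2.581


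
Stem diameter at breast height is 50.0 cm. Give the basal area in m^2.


Formula: BA = pi * (DBH/2)^2 / 10000  (cm^2 to m^2)
Radius = DBH/2 = 50.0/2 = 25.0 cm
BA = pi * 25.0^2 / 10000
   = 1963.4954 cm^2 / 10000
   = 0.1963 m^2

0.1963


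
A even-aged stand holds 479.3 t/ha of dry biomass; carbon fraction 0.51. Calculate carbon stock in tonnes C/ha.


Formula: Carbon Stock = Biomass * Carbon Fraction
C = 479.3 t/ha * 0.51
C = 244.4 t C/ha

244.4


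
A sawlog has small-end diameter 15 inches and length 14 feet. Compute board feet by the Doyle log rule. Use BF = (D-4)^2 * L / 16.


Doyle: BF = (D - 4)^2 * L / 16
Adjusted diameter = 15 - 4 = 11 in
(D-4)^2 = 11^2 = 121
BF = 121 * 14 / 16 = 106 BF

106


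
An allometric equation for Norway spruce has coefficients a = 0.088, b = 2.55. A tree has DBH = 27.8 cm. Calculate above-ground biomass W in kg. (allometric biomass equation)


Formula: W = a * DBH^b  (allometric power law)
DBH^b = 27.8^2.55 = 4811.8738
W = 0.088 * 4811.8738 = 423.4 kg

423.4


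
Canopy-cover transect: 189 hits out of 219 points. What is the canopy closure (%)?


Formula: Canopy closure = covered points / total points * 100
Closure = 189 / 219 * 100
Closure = 0.863 * 100 = 86.3%

86.3


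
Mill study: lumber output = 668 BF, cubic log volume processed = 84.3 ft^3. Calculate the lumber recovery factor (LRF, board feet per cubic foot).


Formula: LRF = Lumber Output (BF) / Log Input (ft^3)
LRF = 668 BF / 84.3 ft^3
LRF = 7.92 BF/ft^3

7.92


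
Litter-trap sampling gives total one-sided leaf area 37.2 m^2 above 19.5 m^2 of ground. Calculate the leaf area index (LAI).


Formula: LAI = total leaf area / ground area  (dimensionless)
LAI = 37.2 m^2 / 19.5 m^2
LAI = 1.91

1.91


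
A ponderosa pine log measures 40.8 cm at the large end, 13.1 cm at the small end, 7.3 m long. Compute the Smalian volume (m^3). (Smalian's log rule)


Smalian: V = (A1 + A2)/2 * L,  A = pi*(D/200)^2
A1 = pi*(40.8/200)^2 = 0.130741 m^2
A2 = pi*(13.1/200)^2 = 0.013478 m^2
V = (0.130741+0.013478)/2*7.3 = 0.5264 m^3

0.5264


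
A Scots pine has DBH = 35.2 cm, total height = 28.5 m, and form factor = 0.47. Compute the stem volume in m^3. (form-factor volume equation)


Formula: V = pi * (DBH/200)^2 * H * ff
Radius = DBH/200 = 35.2/200 = 0.176 m
Radius^2 = 0.176^2 = 0.030976 m^2
V = pi * 0.030976 * 28.5 * 0.47
V = 1.304 m^3

1.304


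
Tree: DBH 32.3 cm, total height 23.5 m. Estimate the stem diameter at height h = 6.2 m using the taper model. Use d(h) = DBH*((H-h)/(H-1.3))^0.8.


Taper: d(h) = DBH * ((H - h) / (H - 1.3))^0.8
Numerator = H - h = 23.5 - 6.2 = 17.3 m
Denominator = H - 1.3 = 23.5 - 1.3 = 22.2 m
Ratio = 17.3 / 22.2 = 0.77928
d = 32.3 * 0.77928^0.8 = 26.5 cm

26.5


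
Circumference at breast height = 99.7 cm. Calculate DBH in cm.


Formula: DBH = C / pi
DBH = 99.7 / pi
pi = 3.14159...
DBH = 31.7 cm

31.7


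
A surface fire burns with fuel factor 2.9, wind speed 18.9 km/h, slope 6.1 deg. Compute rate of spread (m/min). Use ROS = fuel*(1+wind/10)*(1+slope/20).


Formula: ROS = fuel * (1 + wind/10) * (1 + slope/20)
Wind factor = 1 + 18.9/10 = 2.89
Slope factor = 1 + 6.1/20 = 1.305
ROS = 2.9 * 2.89 * 1.305 = 10.94 m/min

10.94


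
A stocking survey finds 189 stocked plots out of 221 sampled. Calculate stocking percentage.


Formula: Stocking % = stocked plots / total plots * 100
Stocking = 189 / 221 * 100
Stocking = 0.8552 * 100 = 85.5%

85.5


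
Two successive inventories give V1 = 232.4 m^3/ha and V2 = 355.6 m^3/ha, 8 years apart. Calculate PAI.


Formula: PAI = (V_T2 - V_T1) / (T2 - T1)
Volume increment = 355.6 - 232.4 = 123.2 m^3/ha
PAI = 123.2 / 8 = 15.4 m^3/ha/year

15.4


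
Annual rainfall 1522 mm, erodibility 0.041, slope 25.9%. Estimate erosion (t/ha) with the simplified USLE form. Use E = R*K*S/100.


Formula: E = R * K * S / 100  (simplified USLE)
R * K = 1522 * 0.041 = 62.402
E = 62.402 * 25.9 / 100 = 16.16 t/ha

16.16


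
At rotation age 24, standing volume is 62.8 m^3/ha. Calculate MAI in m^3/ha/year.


Formula: MAI = Total Volume / Stand Age
MAI = 62.8 m^3/ha / 24 years
MAI = 2.62 m^3/ha/year

2.62


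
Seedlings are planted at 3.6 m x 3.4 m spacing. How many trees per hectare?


Formula: TPH = 10000 m^2/ha / (spacing_x * spacing_y)
Area per tree = 3.6 m * 3.4 m = 12.24 m^2
TPH = 10000 / 12.24 = 817 trees/ha

817


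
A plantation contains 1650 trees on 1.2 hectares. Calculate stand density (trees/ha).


Formula: Stand Density = N_trees / Area_ha
Density = 1650 trees / 1.2 ha
Density = 1375 trees/ha

1375


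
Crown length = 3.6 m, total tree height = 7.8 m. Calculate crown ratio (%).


Formula: Crown Ratio = (Crown Length / Total Height) * 100
CR = (3.6 m / 7.8 m) * 100
CR = 0.4615 * 100 = 46.2%

46.2


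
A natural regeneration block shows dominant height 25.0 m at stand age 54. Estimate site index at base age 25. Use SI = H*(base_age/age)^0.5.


Formula: SI = H_dom * (base_age / age)^0.5
Age ratio = 25 / 54 = 0.46296
sqrt(age_ratio) = 0.68041
SI = 25.0 * 0.68041 = 17.0 m

17.0


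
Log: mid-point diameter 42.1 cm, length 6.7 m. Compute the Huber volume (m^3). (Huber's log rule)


Huber: V = Am * L,  Am = pi*(Dm/200)^2
Am = pi*(42.1/200)^2 = 0.139205 m^2
V = 0.139205*6.7 = 0.9327 m^3

0.9327


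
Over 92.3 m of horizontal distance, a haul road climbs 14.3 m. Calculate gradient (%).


Formula: Gradient = rise / run * 100
Gradient = 14.3 / 92.3 * 100 = 15.5%

15.5


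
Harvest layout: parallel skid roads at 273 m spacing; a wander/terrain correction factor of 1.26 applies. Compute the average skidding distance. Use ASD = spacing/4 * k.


Formula: ASD = (spacing / 4) * correction
Uncorrected distance = spacing / 4 = 273 / 4 = 68.25 m
ASD = 68.25 * 1.26 = 86 m

86


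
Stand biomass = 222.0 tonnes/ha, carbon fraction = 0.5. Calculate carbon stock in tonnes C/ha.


Formula: Carbon Stock = Biomass * Carbon Fraction
C = 222.0 t/ha * 0.5
C = 111.0 t C/ha

111.0


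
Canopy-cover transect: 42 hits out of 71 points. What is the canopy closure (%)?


Formula: Canopy closure = covered points / total points * 100
Closure = 42 / 71 * 100
Closure = 0.5915 * 100 = 59.2%

59.2


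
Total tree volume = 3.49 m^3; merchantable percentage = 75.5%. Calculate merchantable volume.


Formula: MV = V_total * (merchantable_pct / 100)
Merchantable fraction = 75.5% / 100 = 0.755
MV = 3.49 m^3 * 0.755 = 2.635 m^3

2.635


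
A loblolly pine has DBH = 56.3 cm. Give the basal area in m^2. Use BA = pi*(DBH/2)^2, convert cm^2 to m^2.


Formula: BA = pi * (DBH/2)^2 / 10000  (cm^2 to m^2)
Radius = DBH/2 = 56.3/2 = 28.15 cm
BA = pi * 28.15^2 / 10000
   = 2489.4687 cm^2 / 10000
   = 0.2489 m^2

0.2489


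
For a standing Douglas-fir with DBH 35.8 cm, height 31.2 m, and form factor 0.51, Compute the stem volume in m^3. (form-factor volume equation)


Formula: V = pi * (DBH/200)^2 * H * ff
Radius = DBH/200 = 35.8/200 = 0.179 m
Radius^2 = 0.179^2 = 0.032041 m^2
V = pi * 0.032041 * 31.2 * 0.51
V = 1.602 m^3

1.602


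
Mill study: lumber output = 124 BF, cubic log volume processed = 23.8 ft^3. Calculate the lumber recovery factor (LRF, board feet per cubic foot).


Formula: LRF = Lumber Output (BF) / Log Input (ft^3)
LRF = 124 BF / 23.8 ft^3
LRF = 5.21 BF/ft^3

5.21


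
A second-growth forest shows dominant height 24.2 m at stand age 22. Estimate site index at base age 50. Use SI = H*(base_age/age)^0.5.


Formula: SI = H_dom * (base_age / age)^0.5
Age ratio = 50 / 22 = 2.27273
sqrt(age_ratio) = 1.50756
SI = 24.2 * 1.50756 = 36.5 m

36.5


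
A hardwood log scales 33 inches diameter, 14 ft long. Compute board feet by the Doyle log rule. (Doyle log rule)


Doyle: BF = (D - 4)^2 * L / 16
Adjusted diameter = 33 - 4 = 29 in
(D-4)^2 = 29^2 = 841
BF = 841 * 14 / 16 = 736 BF

736


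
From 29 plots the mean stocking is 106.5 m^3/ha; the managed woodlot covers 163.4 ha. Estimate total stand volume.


Formula: Total Volume = Mean Volume per ha * Total Area
Total Volume = 106.5 m^3/ha * 163.4 ha
Total Volume = 17402 m^3

17402


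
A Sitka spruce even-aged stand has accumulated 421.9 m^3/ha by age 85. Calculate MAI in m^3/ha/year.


Formula: MAI = Total Volume / Stand Age
MAI = 421.9 m^3/ha / 85 years
MAI = 4.96 m^3/ha/year

4.96


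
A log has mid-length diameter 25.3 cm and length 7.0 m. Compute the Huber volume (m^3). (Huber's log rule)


Huber: V = Am * L,  Am = pi*(Dm/200)^2
Am = pi*(25.3/200)^2 = 0.050273 m^2
V = 0.050273*7.0 = 0.3519 m^3

0.3519


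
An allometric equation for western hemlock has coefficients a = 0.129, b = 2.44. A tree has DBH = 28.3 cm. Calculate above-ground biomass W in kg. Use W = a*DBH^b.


Formula: W = a * DBH^b  (allometric power law)
DBH^b = 28.3^2.44 = 3486.253
W = 0.129 * 3486.253 = 449.7 kg

449.7


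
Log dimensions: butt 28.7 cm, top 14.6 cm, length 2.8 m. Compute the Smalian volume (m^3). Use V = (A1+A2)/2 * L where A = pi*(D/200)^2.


Smalian: V = (A1 + A2)/2 * L,  A = pi*(D/200)^2
A1 = pi*(28.7/200)^2 = 0.064692 m^2
A2 = pi*(14.6/200)^2 = 0.016742 m^2
V = (0.064692+0.016742)/2*2.8 = 0.114 m^3

0.114


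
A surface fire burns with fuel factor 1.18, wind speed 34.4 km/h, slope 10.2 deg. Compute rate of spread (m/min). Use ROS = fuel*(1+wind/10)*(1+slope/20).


Formula: ROS = fuel * (1 + wind/10) * (1 + slope/20)
Wind factor = 1 + 34.4/10 = 4.44
Slope factor = 1 + 10.2/20 = 1.51
ROS = 1.18 * 4.44 * 1.51 = 7.91 m/min

7.91


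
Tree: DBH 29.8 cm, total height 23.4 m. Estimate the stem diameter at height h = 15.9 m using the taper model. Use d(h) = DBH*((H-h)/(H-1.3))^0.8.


Taper: d(h) = DBH * ((H - h) / (H - 1.3))^0.8
Numerator = H - h = 23.4 - 15.9 = 7.5 m
Denominator = H - 1.3 = 23.4 - 1.3 = 22.1 m
Ratio = 7.5 / 22.1 = 0.33937
d = 29.8 * 0.33937^0.8 = 12.6 cm

12.6


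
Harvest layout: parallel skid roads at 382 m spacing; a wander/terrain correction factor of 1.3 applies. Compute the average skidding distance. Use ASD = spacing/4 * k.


Formula: ASD = (spacing / 4) * correction
Uncorrected distance = spacing / 4 = 382 / 4 = 95.5 m
ASD = 95.5 * 1.3 = 124 m

124


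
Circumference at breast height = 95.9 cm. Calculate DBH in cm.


Formula: DBH = C / pi
DBH = 95.9 / pi
pi = 3.14159...
DBH = 30.5 cm

30.5


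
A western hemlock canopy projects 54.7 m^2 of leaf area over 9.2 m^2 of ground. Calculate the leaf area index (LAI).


Formula: LAI = total leaf area / ground area  (dimensionless)
LAI = 54.7 m^2 / 9.2 m^2
LAI = 5.95

5.95


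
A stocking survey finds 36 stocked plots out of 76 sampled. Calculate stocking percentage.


Formula: Stocking % = stocked plots / total plots * 100
Stocking = 36 / 76 * 100
Stocking = 0.4737 * 100 = 47.4%

47.4


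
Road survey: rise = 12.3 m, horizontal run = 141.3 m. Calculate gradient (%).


Formula: Gradient = rise / run * 100
Gradient = 12.3 / 141.3 * 100 = 8.7%

8.7


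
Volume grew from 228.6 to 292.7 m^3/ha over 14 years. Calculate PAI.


Formula: PAI = (V_T2 - V_T1) / (T2 - T1)
Volume increment = 292.7 - 228.6 = 64.1 m^3/ha
PAI = 64.1 / 14 = 4.58 m^3/ha/year

4.58


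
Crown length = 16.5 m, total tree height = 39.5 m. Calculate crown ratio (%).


Formula: Crown Ratio = (Crown Length / Total Height) * 100
CR = (16.5 m / 39.5 m) * 100
CR = 0.4177 * 100 = 41.8%

41.8


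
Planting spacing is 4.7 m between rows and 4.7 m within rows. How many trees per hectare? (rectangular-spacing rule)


Formula: TPH = 10000 m^2/ha / (spacing_x * spacing_y)
Area per tree = 4.7 m * 4.7 m = 22.09 m^2
TPH = 10000 / 22.09 = 453 trees/ha

453


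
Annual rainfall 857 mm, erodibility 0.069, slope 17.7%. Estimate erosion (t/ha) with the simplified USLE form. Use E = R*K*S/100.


Formula: E = R * K * S / 100  (simplified USLE)
R * K = 857 * 0.069 = 59.133
E = 59.133 * 17.7 / 100 = 10.47 t/ha

10.47


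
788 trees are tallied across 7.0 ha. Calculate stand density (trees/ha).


Formula: Stand Density = N_trees / Area_ha
Density = 788 trees / 7.0 ha
Density = 113 trees/ha

113


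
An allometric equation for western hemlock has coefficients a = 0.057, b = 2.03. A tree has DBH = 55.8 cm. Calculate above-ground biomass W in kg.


Formula: W = a * DBH^b  (allometric power law)
DBH^b = 55.8^2.03 = 3512.9132
W = 0.057 * 3512.9132 = 200.2 kg

200.2


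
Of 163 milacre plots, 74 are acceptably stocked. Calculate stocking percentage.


Formula: Stocking % = stocked plots / total plots * 100
Stocking = 74 / 163 * 100
Stocking = 0.454 * 100 = 45.4%

45.4


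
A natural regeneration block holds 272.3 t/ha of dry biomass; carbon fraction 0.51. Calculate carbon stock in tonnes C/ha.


Formula: Carbon Stock = Biomass * Carbon Fraction
C = 272.3 t/ha * 0.51
C = 138.9 t C/ha

138.9


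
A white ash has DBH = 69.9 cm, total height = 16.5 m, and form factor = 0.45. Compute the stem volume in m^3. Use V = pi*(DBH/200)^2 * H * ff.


Formula: V = pi * (DBH/200)^2 * H * ff
Radius = DBH/200 = 69.9/200 = 0.3495 m
Radius^2 = 0.3495^2 = 0.12215025 m^2
V = pi * 0.12215025 * 16.5 * 0.45
V = 2.849 m^3

2.849


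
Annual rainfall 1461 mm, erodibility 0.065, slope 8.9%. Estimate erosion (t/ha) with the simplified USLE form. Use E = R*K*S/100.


Formula: E = R * K * S / 100  (simplified USLE)
R * K = 1461 * 0.065 = 94.965
E = 94.965 * 8.9 / 100 = 8.45 t/ha

8.45


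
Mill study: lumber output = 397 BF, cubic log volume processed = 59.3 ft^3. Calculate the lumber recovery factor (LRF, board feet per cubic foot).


Formula: LRF = Lumber Output (BF) / Log Input (ft^3)
LRF = 397 BF / 59.3 ft^3
LRF = 6.69 BF/ft^3

6.69


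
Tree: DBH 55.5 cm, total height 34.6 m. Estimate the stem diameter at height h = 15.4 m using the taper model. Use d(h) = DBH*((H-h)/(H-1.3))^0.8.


Taper: d(h) = DBH * ((H - h) / (H - 1.3))^0.8
Numerator = H - h = 34.6 - 15.4 = 19.2 m
Denominator = H - 1.3 = 34.6 - 1.3 = 33.3 m
Ratio = 19.2 / 33.3 = 0.57658
d = 55.5 * 0.57658^0.8 = 35.7 cm

35.7


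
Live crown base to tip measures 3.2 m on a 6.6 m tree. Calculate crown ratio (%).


Formula: Crown Ratio = (Crown Length / Total Height) * 100
CR = (3.2 m / 6.6 m) * 100
CR = 0.4848 * 100 = 48.5%

48.5


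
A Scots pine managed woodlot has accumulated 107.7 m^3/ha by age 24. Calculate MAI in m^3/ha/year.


Formula: MAI = Total Volume / Stand Age
MAI = 107.7 m^3/ha / 24 years
MAI = 4.49 m^3/ha/year

4.49


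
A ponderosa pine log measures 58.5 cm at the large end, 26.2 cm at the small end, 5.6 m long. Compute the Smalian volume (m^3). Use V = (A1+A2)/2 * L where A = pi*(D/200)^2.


Smalian: V = (A1 + A2)/2 * L,  A = pi*(D/200)^2
A1 = pi*(58.5/200)^2 = 0.268783 m^2
A2 = pi*(26.2/200)^2 = 0.053913 m^2
V = (0.268783+0.053913)/2*5.6 = 0.9035 m^3

0.9035


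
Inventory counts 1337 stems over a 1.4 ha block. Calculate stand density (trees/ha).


Formula: Stand Density = N_trees / Area_ha
Density = 1337 trees / 1.4 ha
Density = 955 trees/ha

955


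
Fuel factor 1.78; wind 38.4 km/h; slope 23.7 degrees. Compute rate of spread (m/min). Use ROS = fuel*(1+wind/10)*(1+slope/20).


Formula: ROS = fuel * (1 + wind/10) * (1 + slope/20)
Wind factor = 1 + 38.4/10 = 4.84
Slope factor = 1 + 23.7/20 = 2.185
ROS = 1.78 * 4.84 * 2.185 = 18.82 m/min

18.82


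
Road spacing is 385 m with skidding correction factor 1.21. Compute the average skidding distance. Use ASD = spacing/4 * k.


Formula: ASD = (spacing / 4) * correction
Uncorrected distance = spacing / 4 = 385 / 4 = 96.25 m
ASD = 96.25 * 1.21 = 116 m

116


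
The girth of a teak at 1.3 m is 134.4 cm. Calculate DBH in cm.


Formula: DBH = C / pi
DBH = 134.4 / pi
pi = 3.14159...
DBH = 42.8 cm

42.8


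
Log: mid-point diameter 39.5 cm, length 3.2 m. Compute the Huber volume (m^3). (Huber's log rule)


Huber: V = Am * L,  Am = pi*(Dm/200)^2
Am = pi*(39.5/200)^2 = 0.122542 m^2
V = 0.122542*3.2 = 0.3921 m^3

0.3921


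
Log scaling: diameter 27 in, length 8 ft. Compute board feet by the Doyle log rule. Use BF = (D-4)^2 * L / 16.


Doyle: BF = (D - 4)^2 * L / 16
Adjusted diameter = 27 - 4 = 23 in
(D-4)^2 = 23^2 = 529
BF = 529 * 8 / 16 = 265 BF

265


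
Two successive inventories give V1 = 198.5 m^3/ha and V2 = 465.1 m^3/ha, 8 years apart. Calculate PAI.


Formula: PAI = (V_T2 - V_T1) / (T2 - T1)
Volume increment = 465.1 - 198.5 = 266.6 m^3/ha
PAI = 266.6 / 8 = 33.33 m^3/ha/year

33.33


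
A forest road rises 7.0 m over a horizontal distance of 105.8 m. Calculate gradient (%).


Formula: Gradient = rise / run * 100
Gradient = 7.0 / 105.8 * 100 = 6.6%

6.6


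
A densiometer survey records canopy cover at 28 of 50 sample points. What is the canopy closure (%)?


Formula: Canopy closure = covered points / total points * 100
Closure = 28 / 50 * 100
Closure = 0.56 * 100 = 56.0%

56.0


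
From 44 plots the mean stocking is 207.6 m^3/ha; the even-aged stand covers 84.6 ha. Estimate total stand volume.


Formula: Total Volume = Mean Volume per ha * Total Area
Total Volume = 207.6 m^3/ha * 84.6 ha
Total Volume = 17563 m^3

17563


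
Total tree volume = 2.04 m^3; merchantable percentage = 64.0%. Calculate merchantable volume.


Formula: MV = V_total * (merchantable_pct / 100)
Merchantable fraction = 64.0% / 100 = 0.64
MV = 2.04 m^3 * 0.64 = 1.306 m^3

1.306


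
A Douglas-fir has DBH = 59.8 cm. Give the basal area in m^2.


Formula: BA = pi * (DBH/2)^2 / 10000  (cm^2 to m^2)
Radius = DBH/2 = 59.8/2 = 29.9 cm
BA = pi * 29.9^2 / 10000
   = 2808.6152 cm^2 / 10000
   = 0.2809 m^2

0.2809


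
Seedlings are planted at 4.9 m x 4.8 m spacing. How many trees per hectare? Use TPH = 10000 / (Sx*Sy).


Formula: TPH = 10000 m^2/ha / (spacing_x * spacing_y)
Area per tree = 4.9 m * 4.8 m = 23.52 m^2
TPH = 10000 / 23.52 = 425 trees/ha

425


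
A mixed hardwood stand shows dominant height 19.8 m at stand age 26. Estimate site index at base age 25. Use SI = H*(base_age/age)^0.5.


Formula: SI = H_dom * (base_age / age)^0.5
Age ratio = 25 / 26 = 0.96154
sqrt(age_ratio) = 0.98058
SI = 19.8 * 0.98058 = 19.4 m

19.4


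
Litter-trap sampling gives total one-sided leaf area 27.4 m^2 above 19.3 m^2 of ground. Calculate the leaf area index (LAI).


Formula: LAI = total leaf area / ground area  (dimensionless)
LAI = 27.4 m^2 / 19.3 m^2
LAI = 1.42

1.42


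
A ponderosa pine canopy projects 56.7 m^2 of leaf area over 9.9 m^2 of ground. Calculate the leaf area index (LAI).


Formula: LAI = total leaf area / ground area  (dimensionless)
LAI = 56.7 m^2 / 9.9 m^2
LAI = 5.73

5.73


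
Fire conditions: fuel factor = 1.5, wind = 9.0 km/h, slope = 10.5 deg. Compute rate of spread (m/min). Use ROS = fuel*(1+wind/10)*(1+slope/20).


Formula: ROS = fuel * (1 + wind/10) * (1 + slope/20)
Wind factor = 1 + 9.0/10 = 1.9
Slope factor = 1 + 10.5/20 = 1.525
ROS = 1.5 * 1.9 * 1.525 = 4.35 m/min

4.35


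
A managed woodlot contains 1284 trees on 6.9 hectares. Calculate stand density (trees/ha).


Formula: Stand Density = N_trees / Area_ha
Density = 1284 trees / 6.9 ha
Density = 186 trees/ha

186


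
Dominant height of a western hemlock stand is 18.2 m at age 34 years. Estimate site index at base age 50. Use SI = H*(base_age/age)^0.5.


Formula: SI = H_dom * (base_age / age)^0.5
Age ratio = 50 / 34 = 1.47059
sqrt(age_ratio) = 1.21268
SI = 18.2 * 1.21268 = 22.1 m

22.1


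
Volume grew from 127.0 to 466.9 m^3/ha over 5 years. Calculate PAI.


Formula: PAI = (V_T2 - V_T1) / (T2 - T1)
Volume increment = 466.9 - 127.0 = 339.9 m^3/ha
PAI = 339.9 / 5 = 67.98 m^3/ha/year

67.98


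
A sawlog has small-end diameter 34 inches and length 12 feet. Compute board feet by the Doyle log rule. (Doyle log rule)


Doyle: BF = (D - 4)^2 * L / 16
Adjusted diameter = 34 - 4 = 30 in
(D-4)^2 = 30^2 = 900
BF = 900 * 12 / 16 = 675 BF

675


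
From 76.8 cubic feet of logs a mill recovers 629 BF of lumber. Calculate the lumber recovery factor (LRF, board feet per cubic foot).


Formula: LRF = Lumber Output (BF) / Log Input (ft^3)
LRF = 629 BF / 76.8 ft^3
LRF = 8.19 BF/ft^3

8.19


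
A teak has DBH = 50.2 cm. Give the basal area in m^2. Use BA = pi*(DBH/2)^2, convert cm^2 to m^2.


Formula: BA = pi * (DBH/2)^2 / 10000  (cm^2 to m^2)
Radius = DBH/2 = 50.2/2 = 25.1 cm
BA = pi * 25.1^2 / 10000
   = 1979.2348 cm^2 / 10000
   = 0.1979 m^2

0.1979


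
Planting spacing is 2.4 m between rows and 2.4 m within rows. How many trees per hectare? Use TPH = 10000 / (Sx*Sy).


Formula: TPH = 10000 m^2/ha / (spacing_x * spacing_y)
Area per tree = 2.4 m * 2.4 m = 5.76 m^2
TPH = 10000 / 5.76 = 1736 trees/ha

1736


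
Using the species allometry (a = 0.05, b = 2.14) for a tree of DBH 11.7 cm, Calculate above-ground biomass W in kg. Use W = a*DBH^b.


Formula: W = a * DBH^b  (allometric power law)
DBH^b = 11.7^2.14 = 193.1602
W = 0.05 * 193.1602 = 9.7 kg

9.7


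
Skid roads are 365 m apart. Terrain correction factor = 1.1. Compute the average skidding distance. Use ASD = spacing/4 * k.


Formula: ASD = (spacing / 4) * correction
Uncorrected distance = spacing / 4 = 365 / 4 = 91.25 m
ASD = 91.25 * 1.1 = 100 m

100


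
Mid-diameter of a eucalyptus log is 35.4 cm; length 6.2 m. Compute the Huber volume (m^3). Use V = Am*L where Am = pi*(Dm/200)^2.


Huber: V = Am * L,  Am = pi*(Dm/200)^2
Am = pi*(35.4/200)^2 = 0.098423 m^2
V = 0.098423*6.2 = 0.6102 m^3

0.6102


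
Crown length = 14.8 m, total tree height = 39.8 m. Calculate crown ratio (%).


Formula: Crown Ratio = (Crown Length / Total Height) * 100
CR = (14.8 m / 39.8 m) * 100
CR = 0.3719 * 100 = 37.2%

37.2


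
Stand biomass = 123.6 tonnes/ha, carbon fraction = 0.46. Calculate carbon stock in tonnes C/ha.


Formula: Carbon Stock = Biomass * Carbon Fraction
C = 123.6 t/ha * 0.46
C = 56.9 t C/ha

56.9


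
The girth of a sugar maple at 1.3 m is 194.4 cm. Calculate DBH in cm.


Formula: DBH = C / pi
DBH = 194.4 / pi
pi = 3.14159...
DBH = 61.9 cm

61.9


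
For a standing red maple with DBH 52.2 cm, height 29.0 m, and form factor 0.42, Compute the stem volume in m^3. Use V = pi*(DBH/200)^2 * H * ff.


Formula: V = pi * (DBH/200)^2 * H * ff
Radius = DBH/200 = 52.2/200 = 0.261 m
Radius^2 = 0.261^2 = 0.068121 m^2
V = pi * 0.068121 * 29.0 * 0.42
V = 2.607 m^3

2.607


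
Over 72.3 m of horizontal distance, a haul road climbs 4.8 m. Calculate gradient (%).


Formula: Gradient = rise / run * 100
Gradient = 4.8 / 72.3 * 100 = 6.6%

6.6


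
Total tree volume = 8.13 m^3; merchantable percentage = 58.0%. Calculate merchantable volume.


Formula: MV = V_total * (merchantable_pct / 100)
Merchantable fraction = 58.0% / 100 = 0.58
MV = 8.13 m^3 * 0.58 = 4.715 m^3

4.715


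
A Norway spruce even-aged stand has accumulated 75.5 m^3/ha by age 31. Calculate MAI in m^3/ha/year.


Formula: MAI = Total Volume / Stand Age
MAI = 75.5 m^3/ha / 31 years
MAI = 2.44 m^3/ha/year

2.44


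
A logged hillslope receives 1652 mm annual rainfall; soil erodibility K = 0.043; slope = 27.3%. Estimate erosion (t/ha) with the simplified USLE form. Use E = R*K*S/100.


Formula: E = R * K * S / 100  (simplified USLE)
R * K = 1652 * 0.043 = 71.036
E = 71.036 * 27.3 / 100 = 19.39 t/ha

19.39


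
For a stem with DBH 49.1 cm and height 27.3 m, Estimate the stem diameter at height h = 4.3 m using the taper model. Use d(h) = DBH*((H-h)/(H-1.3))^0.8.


Taper: d(h) = DBH * ((H - h) / (H - 1.3))^0.8
Numerator = H - h = 27.3 - 4.3 = 23.0 m
Denominator = H - 1.3 = 27.3 - 1.3 = 26.0 m
Ratio = 23.0 / 26.0 = 0.88462
d = 49.1 * 0.88462^0.8 = 44.5 cm

44.5


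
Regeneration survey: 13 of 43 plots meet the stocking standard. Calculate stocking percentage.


Formula: Stocking % = stocked plots / total plots * 100
Stocking = 13 / 43 * 100
Stocking = 0.3023 * 100 = 30.2%

30.2


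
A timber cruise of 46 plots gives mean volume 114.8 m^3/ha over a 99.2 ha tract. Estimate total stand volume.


Formula: Total Volume = Mean Volume per ha * Total Area
Total Volume = 114.8 m^3/ha * 99.2 ha
Total Volume = 11388 m^3

11388


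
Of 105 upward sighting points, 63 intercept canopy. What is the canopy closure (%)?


Formula: Canopy closure = covered points / total points * 100
Closure = 63 / 105 * 100
Closure = 0.6 * 100 = 60.0%

60.0


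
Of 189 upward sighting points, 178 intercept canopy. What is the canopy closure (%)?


Formula: Canopy closure = covered points / total points * 100
Closure = 178 / 189 * 100
Closure = 0.9418 * 100 = 94.2%

94.2


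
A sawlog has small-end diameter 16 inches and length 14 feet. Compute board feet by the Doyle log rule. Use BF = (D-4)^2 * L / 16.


Doyle: BF = (D - 4)^2 * L / 16
Adjusted diameter = 16 - 4 = 12 in
(D-4)^2 = 12^2 = 144
BF = 144 * 14 / 16 = 126 BF

126


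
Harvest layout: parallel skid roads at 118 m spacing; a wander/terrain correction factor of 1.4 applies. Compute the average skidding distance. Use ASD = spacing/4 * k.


Formula: ASD = (spacing / 4) * correction
Uncorrected distance = spacing / 4 = 118 / 4 = 29.5 m
ASD = 29.5 * 1.4 = 41 m

41


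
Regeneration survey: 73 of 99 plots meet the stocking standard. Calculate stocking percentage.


Formula: Stocking % = stocked plots / total plots * 100
Stocking = 73 / 99 * 100
Stocking = 0.7374 * 100 = 73.7%

73.7


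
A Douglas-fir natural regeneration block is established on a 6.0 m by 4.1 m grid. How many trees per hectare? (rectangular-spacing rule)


Formula: TPH = 10000 m^2/ha / (spacing_x * spacing_y)
Area per tree = 6.0 m * 4.1 m = 24.6 m^2
TPH = 10000 / 24.6 = 407 trees/ha

407


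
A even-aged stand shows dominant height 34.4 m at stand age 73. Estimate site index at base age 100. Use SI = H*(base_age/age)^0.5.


Formula: SI = H_dom * (base_age / age)^0.5
Age ratio = 100 / 73 = 1.36986
sqrt(age_ratio) = 1.17041
SI = 34.4 * 1.17041 = 40.3 m

40.3


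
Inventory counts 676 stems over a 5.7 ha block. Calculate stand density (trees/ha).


Formula: Stand Density = N_trees / Area_ha
Density = 676 trees / 5.7 ha
Density = 119 trees/ha

119


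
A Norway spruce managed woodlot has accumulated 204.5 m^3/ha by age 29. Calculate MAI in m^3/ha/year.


Formula: MAI = Total Volume / Stand Age
MAI = 204.5 m^3/ha / 29 years
MAI = 7.05 m^3/ha/year

7.05


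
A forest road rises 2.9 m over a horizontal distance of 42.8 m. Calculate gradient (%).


Formula: Gradient = rise / run * 100
Gradient = 2.9 / 42.8 * 100 = 6.8%

6.8


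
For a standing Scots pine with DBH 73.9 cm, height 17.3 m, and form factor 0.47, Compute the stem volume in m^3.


Formula: V = pi * (DBH/200)^2 * H * ff
Radius = DBH/200 = 73.9/200 = 0.3695 m
Radius^2 = 0.3695^2 = 0.13653025 m^2
V = pi * 0.13653025 * 17.3 * 0.47
V = 3.488 m^3

3.488


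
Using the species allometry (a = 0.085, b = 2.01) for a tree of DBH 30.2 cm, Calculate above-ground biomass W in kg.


Formula: W = a * DBH^b  (allometric power law)
DBH^b = 30.2^2.01 = 943.6565
W = 0.085 * 943.6565 = 80.2 kg

80.2


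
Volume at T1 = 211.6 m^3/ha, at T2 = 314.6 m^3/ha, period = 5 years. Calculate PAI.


Formula: PAI = (V_T2 - V_T1) / (T2 - T1)
Volume increment = 314.6 - 211.6 = 103.0 m^3/ha
PAI = 103.0 / 5 = 20.6 m^3/ha/year

20.6


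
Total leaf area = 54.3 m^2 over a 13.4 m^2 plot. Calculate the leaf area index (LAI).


Formula: LAI = total leaf area / ground area  (dimensionless)
LAI = 54.3 m^2 / 13.4 m^2
LAI = 4.05

4.05


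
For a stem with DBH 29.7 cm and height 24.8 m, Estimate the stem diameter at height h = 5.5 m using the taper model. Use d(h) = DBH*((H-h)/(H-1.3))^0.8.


Taper: d(h) = DBH * ((H - h) / (H - 1.3))^0.8
Numerator = H - h = 24.8 - 5.5 = 19.3 m
Denominator = H - 1.3 = 24.8 - 1.3 = 23.5 m
Ratio = 19.3 / 23.5 = 0.82128
d = 29.7 * 0.82128^0.8 = 25.4 cm

25.4


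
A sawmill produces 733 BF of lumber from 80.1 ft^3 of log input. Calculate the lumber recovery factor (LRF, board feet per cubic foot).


Formula: LRF = Lumber Output (BF) / Log Input (ft^3)
LRF = 733 BF / 80.1 ft^3
LRF = 9.15 BF/ft^3

9.15


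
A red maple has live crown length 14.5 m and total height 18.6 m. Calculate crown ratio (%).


Formula: Crown Ratio = (Crown Length / Total Height) * 100
CR = (14.5 m / 18.6 m) * 100
CR = 0.7796 * 100 = 78.0%

78.0


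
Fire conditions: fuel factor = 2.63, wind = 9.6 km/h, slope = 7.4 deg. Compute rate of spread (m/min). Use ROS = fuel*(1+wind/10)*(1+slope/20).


Formula: ROS = fuel * (1 + wind/10) * (1 + slope/20)
Wind factor = 1 + 9.6/10 = 1.96
Slope factor = 1 + 7.4/20 = 1.37
ROS = 2.63 * 1.96 * 1.37 = 7.06 m/min

7.06


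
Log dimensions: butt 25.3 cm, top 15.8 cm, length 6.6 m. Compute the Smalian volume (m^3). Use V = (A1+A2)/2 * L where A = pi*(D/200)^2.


Smalian: V = (A1 + A2)/2 * L,  A = pi*(D/200)^2
A1 = pi*(25.3/200)^2 = 0.050273 m^2
A2 = pi*(15.8/200)^2 = 0.019607 m^2
V = (0.050273+0.019607)/2*6.6 = 0.2306 m^3

0.2306


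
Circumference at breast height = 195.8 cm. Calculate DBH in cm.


Formula: DBH = C / pi
DBH = 195.8 / pi
pi = 3.14159...
DBH = 62.3 cm

62.3


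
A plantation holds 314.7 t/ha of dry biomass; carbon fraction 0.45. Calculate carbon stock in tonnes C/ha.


Formula: Carbon Stock = Biomass * Carbon Fraction
C = 314.7 t/ha * 0.45
C = 141.6 t C/ha

141.6


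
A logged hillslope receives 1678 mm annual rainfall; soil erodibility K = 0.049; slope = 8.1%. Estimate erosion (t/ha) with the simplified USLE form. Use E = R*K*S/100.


Formula: E = R * K * S / 100  (simplified USLE)
R * K = 1678 * 0.049 = 82.222
E = 82.222 * 8.1 / 100 = 6.66 t/ha

6.66
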